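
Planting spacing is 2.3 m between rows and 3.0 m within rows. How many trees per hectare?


Formula: TPH = 10000 m^2/ha / (spacing_x * spacing_y)
Area per tree = 2.3 m * 3.0 m = 6.9 m^2
TPH = 10000 / 6.9 = 1449 trees/ha

1449


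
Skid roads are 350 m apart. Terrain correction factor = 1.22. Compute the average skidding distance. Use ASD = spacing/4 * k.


Formula: ASD = (spacing / 4) * correction
Uncorrected distance = spacing / 4 = 350 / 4 = 87.5 m
ASD = 87.5 * 1.22 = 107 m

107


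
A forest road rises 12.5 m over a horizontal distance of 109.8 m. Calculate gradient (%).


Formula: Gradient = rise / run * 100
Gradient = 12.5 / 109.8 * 100 = 11.4%

11.4


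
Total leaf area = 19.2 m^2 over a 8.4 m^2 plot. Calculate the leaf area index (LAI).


Formula: LAI = total leaf area / ground area  (dimensionless)
LAI = 19.2 m^2 / 8.4 m^2
LAI = 2.29

2.29


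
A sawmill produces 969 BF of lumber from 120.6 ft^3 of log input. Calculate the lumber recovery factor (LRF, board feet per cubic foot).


Formula: LRF = Lumber Output (BF) / Log Input (ft^3)
LRF = 969 BF / 120.6 ft^3
LRF = 8.03 BF/ft^3

8.03


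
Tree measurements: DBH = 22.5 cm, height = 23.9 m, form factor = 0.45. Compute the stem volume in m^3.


Formula: V = pi * (DBH/200)^2 * H * ff
Radius = DBH/200 = 22.5/200 = 0.1125 m
Radius^2 = 0.1125^2 = 0.01265625 m^2
V = pi * 0.01265625 * 23.9 * 0.45
V = 0.428 m^3

0.428


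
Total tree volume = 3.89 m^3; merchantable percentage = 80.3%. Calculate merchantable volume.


Formula: MV = V_total * (merchantable_pct / 100)
Merchantable fraction = 80.3% / 100 = 0.803
MV = 3.89 m^3 * 0.803 = 3.124 m^3

3.124


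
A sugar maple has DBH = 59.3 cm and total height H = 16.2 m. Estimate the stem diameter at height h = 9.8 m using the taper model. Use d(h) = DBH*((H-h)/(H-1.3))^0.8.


Taper: d(h) = DBH * ((H - h) / (H - 1.3))^0.8
Numerator = H - h = 16.2 - 9.8 = 6.4 m
Denominator = H - 1.3 = 16.2 - 1.3 = 14.9 m
Ratio = 6.4 / 14.9 = 0.42953
d = 59.3 * 0.42953^0.8 = 30.2 cm

30.2


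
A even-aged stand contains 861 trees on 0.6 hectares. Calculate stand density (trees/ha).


Formula: Stand Density = N_trees / Area_ha
Density = 861 trees / 0.6 ha
Density = 1435 trees/ha

1435


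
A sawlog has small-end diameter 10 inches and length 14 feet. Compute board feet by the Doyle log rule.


Doyle: BF = (D - 4)^2 * L / 16
Adjusted diameter = 10 - 4 = 6 in
(D-4)^2 = 6^2 = 36
BF = 36 * 14 / 16 = 32 BF

32


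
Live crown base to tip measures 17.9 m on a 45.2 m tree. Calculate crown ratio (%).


Formula: Crown Ratio = (Crown Length / Total Height) * 100
CR = (17.9 m / 45.2 m) * 100
CR = 0.396 * 100 = 39.6%

39.6


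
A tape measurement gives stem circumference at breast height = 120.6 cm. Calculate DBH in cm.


Formula: DBH = C / pi
DBH = 120.6 / pi
pi = 3.14159...
DBH = 38.4 cm

38.4


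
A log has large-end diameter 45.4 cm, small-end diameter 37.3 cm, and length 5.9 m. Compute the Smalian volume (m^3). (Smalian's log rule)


Smalian: V = (A1 + A2)/2 * L,  A = pi*(D/200)^2
A1 = pi*(45.4/200)^2 = 0.161883 m^2
A2 = pi*(37.3/200)^2 = 0.109272 m^2
V = (0.161883+0.109272)/2*5.9 = 0.7999 m^3

0.7999


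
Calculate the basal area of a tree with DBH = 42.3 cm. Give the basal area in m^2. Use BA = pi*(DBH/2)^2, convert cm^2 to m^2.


Formula: BA = pi * (DBH/2)^2 / 10000  (cm^2 to m^2)
Radius = DBH/2 = 42.3/2 = 21.15 cm
BA = pi * 21.15^2 / 10000
   = 1405.3051 cm^2 / 10000
   = 0.1405 m^2

0.1405


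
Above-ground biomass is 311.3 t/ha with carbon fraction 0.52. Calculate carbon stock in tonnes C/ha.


Formula: Carbon Stock = Biomass * Carbon Fraction
C = 311.3 t/ha * 0.52
C = 161.9 t C/ha

161.9


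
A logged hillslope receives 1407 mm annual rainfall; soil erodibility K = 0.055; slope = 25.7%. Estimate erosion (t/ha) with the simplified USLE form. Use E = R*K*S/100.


Formula: E = R * K * S / 100  (simplified USLE)
R * K = 1407 * 0.055 = 77.385
E = 77.385 * 25.7 / 100 = 19.89 t/ha

19.89


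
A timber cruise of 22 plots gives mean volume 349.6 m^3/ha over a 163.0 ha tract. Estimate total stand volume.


Formula: Total Volume = Mean Volume per ha * Total Area
Total Volume = 349.6 m^3/ha * 163.0 ha
Total Volume = 56985 m^3

56985


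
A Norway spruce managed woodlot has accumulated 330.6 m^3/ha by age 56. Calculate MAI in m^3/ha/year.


Formula: MAI = Total Volume / Stand Age
MAI = 330.6 m^3/ha / 56 years
MAI = 5.9 m^3/ha/year

5.9


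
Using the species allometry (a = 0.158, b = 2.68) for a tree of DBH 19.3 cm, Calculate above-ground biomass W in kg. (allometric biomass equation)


Formula: W = a * DBH^b  (allometric power law)
DBH^b = 19.3^2.68 = 2788.0053
W = 0.158 * 2788.0053 = 440.5 kg

440.5


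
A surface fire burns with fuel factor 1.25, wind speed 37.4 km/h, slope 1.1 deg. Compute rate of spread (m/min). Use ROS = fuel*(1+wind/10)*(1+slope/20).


Formula: ROS = fuel * (1 + wind/10) * (1 + slope/20)
Wind factor = 1 + 37.4/10 = 4.74
Slope factor = 1 + 1.1/20 = 1.055
ROS = 1.25 * 4.74 * 1.055 = 6.25 m/min

6.25


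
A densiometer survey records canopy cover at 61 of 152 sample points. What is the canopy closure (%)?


Formula: Canopy closure = covered points / total points * 100
Closure = 61 / 152 * 100
Closure = 0.4013 * 100 = 40.1%

40.1


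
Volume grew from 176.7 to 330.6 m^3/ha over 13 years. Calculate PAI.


Formula: PAI = (V_T2 - V_T1) / (T2 - T1)
Volume increment = 330.6 - 176.7 = 153.9 m^3/ha
PAI = 153.9 / 13 = 11.84 m^3/ha/year

11.84


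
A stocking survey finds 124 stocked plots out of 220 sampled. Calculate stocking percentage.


Formula: Stocking % = stocked plots / total plots * 100
Stocking = 124 / 220 * 100
Stocking = 0.5636 * 100 = 56.4%

56.4


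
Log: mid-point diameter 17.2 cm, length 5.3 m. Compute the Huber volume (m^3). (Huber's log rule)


Huber: V = Am * L,  Am = pi*(Dm/200)^2
Am = pi*(17.2/200)^2 = 0.023235 m^2
V = 0.023235*5.3 = 0.1231 m^3

0.1231


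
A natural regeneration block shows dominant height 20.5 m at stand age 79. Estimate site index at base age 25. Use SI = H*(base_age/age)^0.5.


Formula: SI = H_dom * (base_age / age)^0.5
Age ratio = 25 / 79 = 0.31646
sqrt(age_ratio) = 0.56254
SI = 20.5 * 0.56254 = 11.5 m

11.5


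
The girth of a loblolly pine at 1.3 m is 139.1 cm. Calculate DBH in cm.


Formula: DBH = C / pi
DBH = 139.1 / pi
pi = 3.14159...
DBH = 44.3 cm

44.3


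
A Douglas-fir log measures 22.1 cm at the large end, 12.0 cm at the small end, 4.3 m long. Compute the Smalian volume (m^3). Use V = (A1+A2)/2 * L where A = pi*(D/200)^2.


Smalian: V = (A1 + A2)/2 * L,  A = pi*(D/200)^2
A1 = pi*(22.1/200)^2 = 0.03836 m^2
A2 = pi*(12.0/200)^2 = 0.01131 m^2
V = (0.03836+0.01131)/2*4.3 = 0.1068 m^3

0.1068


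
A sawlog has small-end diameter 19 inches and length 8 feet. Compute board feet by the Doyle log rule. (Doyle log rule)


Doyle: BF = (D - 4)^2 * L / 16
Adjusted diameter = 19 - 4 = 15 in
(D-4)^2 = 15^2 = 225
BF = 225 * 8 / 16 = 113 BF

113


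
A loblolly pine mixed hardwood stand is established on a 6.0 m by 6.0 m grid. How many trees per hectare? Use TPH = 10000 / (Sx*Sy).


Formula: TPH = 10000 m^2/ha / (spacing_x * spacing_y)
Area per tree = 6.0 m * 6.0 m = 36.0 m^2
TPH = 10000 / 36.0 = 278 trees/ha

278


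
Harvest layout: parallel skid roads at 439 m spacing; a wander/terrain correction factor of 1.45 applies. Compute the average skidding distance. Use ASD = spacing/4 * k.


Formula: ASD = (spacing / 4) * correction
Uncorrected distance = spacing / 4 = 439 / 4 = 109.75 m
ASD = 109.75 * 1.45 = 159 m

159


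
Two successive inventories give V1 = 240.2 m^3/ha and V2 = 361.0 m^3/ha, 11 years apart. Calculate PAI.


Formula: PAI = (V_T2 - V_T1) / (T2 - T1)
Volume increment = 361.0 - 240.2 = 120.8 m^3/ha
PAI = 120.8 / 11 = 10.98 m^3/ha/year

10.98


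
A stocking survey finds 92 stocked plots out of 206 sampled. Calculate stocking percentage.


Formula: Stocking % = stocked plots / total plots * 100
Stocking = 92 / 206 * 100
Stocking = 0.4466 * 100 = 44.7%

44.7


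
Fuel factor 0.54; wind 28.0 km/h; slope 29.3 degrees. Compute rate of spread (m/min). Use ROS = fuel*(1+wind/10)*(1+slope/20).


Formula: ROS = fuel * (1 + wind/10) * (1 + slope/20)
Wind factor = 1 + 28.0/10 = 3.8
Slope factor = 1 + 29.3/20 = 2.465
ROS = 0.54 * 3.8 * 2.465 = 5.06 m/min

5.06


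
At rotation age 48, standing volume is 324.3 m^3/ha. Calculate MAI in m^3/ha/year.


Formula: MAI = Total Volume / Stand Age
MAI = 324.3 m^3/ha / 48 years
MAI = 6.76 m^3/ha/year

6.76


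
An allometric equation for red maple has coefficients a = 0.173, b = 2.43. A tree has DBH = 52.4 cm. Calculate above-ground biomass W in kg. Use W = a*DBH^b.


Formula: W = a * DBH^b  (allometric power law)
DBH^b = 52.4^2.43 = 15065.2044
W = 0.173 * 15065.2044 = 2606.3 kg

2606.3


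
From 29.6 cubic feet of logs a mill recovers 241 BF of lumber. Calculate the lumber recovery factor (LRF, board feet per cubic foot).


Formula: LRF = Lumber Output (BF) / Log Input (ft^3)
LRF = 241 BF / 29.6 ft^3
LRF = 8.14 BF/ft^3

8.14


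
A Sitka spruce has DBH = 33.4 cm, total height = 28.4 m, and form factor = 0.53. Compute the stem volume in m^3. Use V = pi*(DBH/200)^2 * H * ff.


Formula: V = pi * (DBH/200)^2 * H * ff
Radius = DBH/200 = 33.4/200 = 0.167 m
Radius^2 = 0.167^2 = 0.027889 m^2
V = pi * 0.027889 * 28.4 * 0.53
V = 1.319 m^3

1.319


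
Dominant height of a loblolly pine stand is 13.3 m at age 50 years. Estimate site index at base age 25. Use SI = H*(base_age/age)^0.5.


Formula: SI = H_dom * (base_age / age)^0.5
Age ratio = 25 / 50 = 0.5
sqrt(age_ratio) = 0.70711
SI = 13.3 * 0.70711 = 9.4 m

9.4


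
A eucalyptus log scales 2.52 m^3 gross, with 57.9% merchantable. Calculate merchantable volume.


Formula: MV = V_total * (merchantable_pct / 100)
Merchantable fraction = 57.9% / 100 = 0.579
MV = 2.52 m^3 * 0.579 = 1.459 m^3

1.459


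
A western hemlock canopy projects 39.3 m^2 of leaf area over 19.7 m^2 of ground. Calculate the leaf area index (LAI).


Formula: LAI = total leaf area / ground area  (dimensionless)
LAI = 39.3 m^2 / 19.7 m^2
LAI = 1.99

1.99


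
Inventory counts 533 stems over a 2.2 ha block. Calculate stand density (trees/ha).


Formula: Stand Density = N_trees / Area_ha
Density = 533 trees / 2.2 ha
Density = 242 trees/ha

242


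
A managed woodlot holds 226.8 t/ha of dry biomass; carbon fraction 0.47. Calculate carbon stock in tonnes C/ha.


Formula: Carbon Stock = Biomass * Carbon Fraction
C = 226.8 t/ha * 0.47
C = 106.6 t C/ha

106.6


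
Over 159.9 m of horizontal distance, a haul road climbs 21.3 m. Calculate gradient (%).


Formula: Gradient = rise / run * 100
Gradient = 21.3 / 159.9 * 100 = 13.3%

13.3


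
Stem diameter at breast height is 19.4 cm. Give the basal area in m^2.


Formula: BA = pi * (DBH/2)^2 / 10000  (cm^2 to m^2)
Radius = DBH/2 = 19.4/2 = 9.7 cm
BA = pi * 9.7^2 / 10000
   = 295.5925 cm^2 / 10000
   = 0.0296 m^2

0.0296


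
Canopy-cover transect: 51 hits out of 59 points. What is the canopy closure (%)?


Formula: Canopy closure = covered points / total points * 100
Closure = 51 / 59 * 100
Closure = 0.8644 * 100 = 86.4%

86.4


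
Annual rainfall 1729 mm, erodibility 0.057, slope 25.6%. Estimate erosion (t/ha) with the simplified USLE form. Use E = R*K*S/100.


Formula: E = R * K * S / 100  (simplified USLE)
R * K = 1729 * 0.057 = 98.553
E = 98.553 * 25.6 / 100 = 25.23 t/ha

25.23


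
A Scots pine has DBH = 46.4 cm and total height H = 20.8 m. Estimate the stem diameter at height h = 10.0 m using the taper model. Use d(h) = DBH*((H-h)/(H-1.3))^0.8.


Taper: d(h) = DBH * ((H - h) / (H - 1.3))^0.8
Numerator = H - h = 20.8 - 10.0 = 10.8 m
Denominator = H - 1.3 = 20.8 - 1.3 = 19.5 m
Ratio = 10.8 / 19.5 = 0.55385
d = 46.4 * 0.55385^0.8 = 28.9 cm

28.9


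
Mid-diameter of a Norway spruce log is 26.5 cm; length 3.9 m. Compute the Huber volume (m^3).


Huber: V = Am * L,  Am = pi*(Dm/200)^2
Am = pi*(26.5/200)^2 = 0.055155 m^2
V = 0.055155*3.9 = 0.2151 m^3

0.2151


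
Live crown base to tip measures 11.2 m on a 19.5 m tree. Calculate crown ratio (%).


Formula: Crown Ratio = (Crown Length / Total Height) * 100
CR = (11.2 m / 19.5 m) * 100
CR = 0.5744 * 100 = 57.4%

57.4


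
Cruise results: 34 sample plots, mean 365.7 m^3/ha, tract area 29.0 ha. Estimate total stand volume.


Formula: Total Volume = Mean Volume per ha * Total Area
Total Volume = 365.7 m^3/ha * 29.0 ha
Total Volume = 10605 m^3

10605


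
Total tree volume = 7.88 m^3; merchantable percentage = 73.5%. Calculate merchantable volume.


Formula: MV = V_total * (merchantable_pct / 100)
Merchantable fraction = 73.5% / 100 = 0.735
MV = 7.88 m^3 * 0.735 = 5.792 m^3

5.792


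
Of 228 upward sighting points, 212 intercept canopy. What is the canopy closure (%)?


Formula: Canopy closure = covered points / total points * 100
Closure = 212 / 228 * 100
Closure = 0.9298 * 100 = 93.0%

93.0


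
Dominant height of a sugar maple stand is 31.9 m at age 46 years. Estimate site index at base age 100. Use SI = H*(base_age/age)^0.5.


Formula: SI = H_dom * (base_age / age)^0.5
Age ratio = 100 / 46 = 2.17391
sqrt(age_ratio) = 1.47442
SI = 31.9 * 1.47442 = 47.0 m

47.0


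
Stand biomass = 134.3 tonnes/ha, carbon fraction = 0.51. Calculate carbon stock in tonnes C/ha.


Formula: Carbon Stock = Biomass * Carbon Fraction
C = 134.3 t/ha * 0.51
C = 68.5 t C/ha

68.5


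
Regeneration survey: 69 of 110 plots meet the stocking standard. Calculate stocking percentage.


Formula: Stocking % = stocked plots / total plots * 100
Stocking = 69 / 110 * 100
Stocking = 0.6273 * 100 = 62.7%

62.7


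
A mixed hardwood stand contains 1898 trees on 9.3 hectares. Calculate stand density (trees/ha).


Formula: Stand Density = N_trees / Area_ha
Density = 1898 trees / 9.3 ha
Density = 204 trees/ha

204


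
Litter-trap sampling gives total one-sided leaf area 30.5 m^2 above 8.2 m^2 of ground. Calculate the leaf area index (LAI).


Formula: LAI = total leaf area / ground area  (dimensionless)
LAI = 30.5 m^2 / 8.2 m^2
LAI = 3.72

3.72


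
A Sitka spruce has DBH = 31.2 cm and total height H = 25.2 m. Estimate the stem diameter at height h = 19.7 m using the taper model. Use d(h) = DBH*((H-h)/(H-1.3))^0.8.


Taper: d(h) = DBH * ((H - h) / (H - 1.3))^0.8
Numerator = H - h = 25.2 - 19.7 = 5.5 m
Denominator = H - 1.3 = 25.2 - 1.3 = 23.9 m
Ratio = 5.5 / 23.9 = 0.23013
d = 31.2 * 0.23013^0.8 = 9.6 cm

9.6


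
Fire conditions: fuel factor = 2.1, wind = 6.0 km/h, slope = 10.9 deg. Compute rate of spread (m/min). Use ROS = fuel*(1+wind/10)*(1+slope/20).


Formula: ROS = fuel * (1 + wind/10) * (1 + slope/20)
Wind factor = 1 + 6.0/10 = 1.6
Slope factor = 1 + 10.9/20 = 1.545
ROS = 2.1 * 1.6 * 1.545 = 5.19 m/min

5.19


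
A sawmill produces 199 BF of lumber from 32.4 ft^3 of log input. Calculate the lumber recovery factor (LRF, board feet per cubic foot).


Formula: LRF = Lumber Output (BF) / Log Input (ft^3)
LRF = 199 BF / 32.4 ft^3
LRF = 6.14 BF/ft^3

6.14


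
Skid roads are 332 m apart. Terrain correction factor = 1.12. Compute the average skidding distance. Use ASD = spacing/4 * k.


Formula: ASD = (spacing / 4) * correction
Uncorrected distance = spacing / 4 = 332 / 4 = 83 m
ASD = 83 * 1.12 = 93 m

93


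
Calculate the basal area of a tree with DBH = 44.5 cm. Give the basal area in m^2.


Formula: BA = pi * (DBH/2)^2 / 10000  (cm^2 to m^2)
Radius = DBH/2 = 44.5/2 = 22.25 cm
BA = pi * 22.25^2 / 10000
   = 1555.2847 cm^2 / 10000
   = 0.1555 m^2

0.1555


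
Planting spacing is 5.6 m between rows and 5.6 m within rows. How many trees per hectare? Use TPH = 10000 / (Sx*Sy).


Formula: TPH = 10000 m^2/ha / (spacing_x * spacing_y)
Area per tree = 5.6 m * 5.6 m = 31.36 m^2
TPH = 10000 / 31.36 = 319 trees/ha

319


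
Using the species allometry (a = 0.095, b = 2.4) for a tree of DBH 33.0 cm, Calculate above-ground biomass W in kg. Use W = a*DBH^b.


Formula: W = a * DBH^b  (allometric power law)
DBH^b = 33.0^2.4 = 4409.9479
W = 0.095 * 4409.9479 = 418.9 kg

418.9


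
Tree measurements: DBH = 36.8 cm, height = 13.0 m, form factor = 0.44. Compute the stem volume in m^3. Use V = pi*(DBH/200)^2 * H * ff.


Formula: V = pi * (DBH/200)^2 * H * ff
Radius = DBH/200 = 36.8/200 = 0.184 m
Radius^2 = 0.184^2 = 0.033856 m^2
V = pi * 0.033856 * 13.0 * 0.44
V = 0.608 m^3

0.608


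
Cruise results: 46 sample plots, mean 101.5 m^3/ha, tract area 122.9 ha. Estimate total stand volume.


Formula: Total Volume = Mean Volume per ha * Total Area
Total Volume = 101.5 m^3/ha * 122.9 ha
Total Volume = 12474 m^3

12474


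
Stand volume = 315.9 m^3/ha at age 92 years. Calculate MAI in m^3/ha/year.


Formula: MAI = Total Volume / Stand Age
MAI = 315.9 m^3/ha / 92 years
MAI = 3.43 m^3/ha/year

3.43


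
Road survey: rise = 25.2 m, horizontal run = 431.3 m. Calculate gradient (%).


Formula: Gradient = rise / run * 100
Gradient = 25.2 / 431.3 * 100 = 5.8%

5.8


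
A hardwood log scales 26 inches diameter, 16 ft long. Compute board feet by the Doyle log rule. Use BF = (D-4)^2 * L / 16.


Doyle: BF = (D - 4)^2 * L / 16
Adjusted diameter = 26 - 4 = 22 in
(D-4)^2 = 22^2 = 484
BF = 484 * 16 / 16 = 484 BF

484


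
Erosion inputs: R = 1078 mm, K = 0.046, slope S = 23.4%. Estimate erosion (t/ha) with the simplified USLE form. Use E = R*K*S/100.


Formula: E = R * K * S / 100  (simplified USLE)
R * K = 1078 * 0.046 = 49.588
E = 49.588 * 23.4 / 100 = 11.6 t/ha

11.6


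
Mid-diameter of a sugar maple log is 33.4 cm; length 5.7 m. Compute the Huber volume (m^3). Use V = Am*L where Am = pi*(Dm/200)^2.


Huber: V = Am * L,  Am = pi*(Dm/200)^2
Am = pi*(33.4/200)^2 = 0.087616 m^2
V = 0.087616*5.7 = 0.4994 m^3

0.4994


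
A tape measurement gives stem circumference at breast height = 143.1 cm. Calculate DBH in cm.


Formula: DBH = C / pi
DBH = 143.1 / pi
pi = 3.14159...
DBH = 45.6 cm

45.6


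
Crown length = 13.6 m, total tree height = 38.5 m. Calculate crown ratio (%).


Formula: Crown Ratio = (Crown Length / Total Height) * 100
CR = (13.6 m / 38.5 m) * 100
CR = 0.3532 * 100 = 35.3%

35.3


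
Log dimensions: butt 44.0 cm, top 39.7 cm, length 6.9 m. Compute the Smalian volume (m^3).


Smalian: V = (A1 + A2)/2 * L,  A = pi*(D/200)^2
A1 = pi*(44.0/200)^2 = 0.152053 m^2
A2 = pi*(39.7/200)^2 = 0.123786 m^2
V = (0.152053+0.123786)/2*6.9 = 0.9516 m^3

0.9516


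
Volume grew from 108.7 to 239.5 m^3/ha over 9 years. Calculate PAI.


Formula: PAI = (V_T2 - V_T1) / (T2 - T1)
Volume increment = 239.5 - 108.7 = 130.8 m^3/ha
PAI = 130.8 / 9 = 14.53 m^3/ha/year

14.53


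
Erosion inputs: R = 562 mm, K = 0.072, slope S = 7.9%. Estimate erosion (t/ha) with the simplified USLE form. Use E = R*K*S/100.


Formula: E = R * K * S / 100  (simplified USLE)
R * K = 562 * 0.072 = 40.464
E = 40.464 * 7.9 / 100 = 3.2 t/ha

3.2


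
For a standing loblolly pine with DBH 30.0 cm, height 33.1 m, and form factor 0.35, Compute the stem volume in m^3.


Formula: V = pi * (DBH/200)^2 * H * ff
Radius = DBH/200 = 30.0/200 = 0.15 m
Radius^2 = 0.15^2 = 0.0225 m^2
V = pi * 0.0225 * 33.1 * 0.35
V = 0.819 m^3

0.819


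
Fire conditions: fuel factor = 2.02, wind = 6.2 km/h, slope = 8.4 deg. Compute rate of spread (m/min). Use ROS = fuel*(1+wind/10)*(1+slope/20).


Formula: ROS = fuel * (1 + wind/10) * (1 + slope/20)
Wind factor = 1 + 6.2/10 = 1.62
Slope factor = 1 + 8.4/20 = 1.42
ROS = 2.02 * 1.62 * 1.42 = 4.65 m/min

4.65


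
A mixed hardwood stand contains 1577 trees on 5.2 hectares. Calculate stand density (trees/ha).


Formula: Stand Density = N_trees / Area_ha
Density = 1577 trees / 5.2 ha
Density = 303 trees/ha

303


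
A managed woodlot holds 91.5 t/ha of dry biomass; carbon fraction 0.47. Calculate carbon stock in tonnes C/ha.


Formula: Carbon Stock = Biomass * Carbon Fraction
C = 91.5 t/ha * 0.47
C = 43.0 t C/ha

43.0


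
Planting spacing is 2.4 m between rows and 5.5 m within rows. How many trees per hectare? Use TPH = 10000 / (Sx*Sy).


Formula: TPH = 10000 m^2/ha / (spacing_x * spacing_y)
Area per tree = 2.4 m * 5.5 m = 13.2 m^2
TPH = 10000 / 13.2 = 758 trees/ha

758


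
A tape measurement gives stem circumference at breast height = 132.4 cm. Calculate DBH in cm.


Formula: DBH = C / pi
DBH = 132.4 / pi
pi = 3.14159...
DBH = 42.1 cm

42.1


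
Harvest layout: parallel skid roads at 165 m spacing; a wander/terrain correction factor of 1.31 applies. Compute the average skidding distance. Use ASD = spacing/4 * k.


Formula: ASD = (spacing / 4) * correction
Uncorrected distance = spacing / 4 = 165 / 4 = 41.25 m
ASD = 41.25 * 1.31 = 54 m

54


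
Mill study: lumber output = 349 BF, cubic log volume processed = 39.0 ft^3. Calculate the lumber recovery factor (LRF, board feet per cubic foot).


Formula: LRF = Lumber Output (BF) / Log Input (ft^3)
LRF = 349 BF / 39.0 ft^3
LRF = 8.95 BF/ft^3

8.95


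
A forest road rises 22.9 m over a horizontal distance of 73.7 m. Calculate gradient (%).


Formula: Gradient = rise / run * 100
Gradient = 22.9 / 73.7 * 100 = 31.1%

31.1


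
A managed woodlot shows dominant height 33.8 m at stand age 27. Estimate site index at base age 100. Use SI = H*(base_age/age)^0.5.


Formula: SI = H_dom * (base_age / age)^0.5
Age ratio = 100 / 27 = 3.7037
sqrt(age_ratio) = 1.9245
SI = 33.8 * 1.9245 = 65.0 m

65.0


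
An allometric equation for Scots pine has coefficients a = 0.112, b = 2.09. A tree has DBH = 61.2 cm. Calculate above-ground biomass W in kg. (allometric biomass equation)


Formula: W = a * DBH^b  (allometric power law)
DBH^b = 61.2^2.09 = 5423.885
W = 0.112 * 5423.885 = 607.5 kg

607.5


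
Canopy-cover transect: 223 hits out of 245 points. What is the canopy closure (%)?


Formula: Canopy closure = covered points / total points * 100
Closure = 223 / 245 * 100
Closure = 0.9102 * 100 = 91.0%

91.0


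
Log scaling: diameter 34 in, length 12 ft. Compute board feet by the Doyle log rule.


Doyle: BF = (D - 4)^2 * L / 16
Adjusted diameter = 34 - 4 = 30 in
(D-4)^2 = 30^2 = 900
BF = 900 * 12 / 16 = 675 BF

675


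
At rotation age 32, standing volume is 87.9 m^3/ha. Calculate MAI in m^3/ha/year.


Formula: MAI = Total Volume / Stand Age
MAI = 87.9 m^3/ha / 32 years
MAI = 2.75 m^3/ha/year

2.75


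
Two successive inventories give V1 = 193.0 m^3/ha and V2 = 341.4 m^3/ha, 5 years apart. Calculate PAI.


Formula: PAI = (V_T2 - V_T1) / (T2 - T1)
Volume increment = 341.4 - 193.0 = 148.4 m^3/ha
PAI = 148.4 / 5 = 29.68 m^3/ha/year

29.68


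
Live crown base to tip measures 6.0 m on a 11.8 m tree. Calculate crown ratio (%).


Formula: Crown Ratio = (Crown Length / Total Height) * 100
CR = (6.0 m / 11.8 m) * 100
CR = 0.5085 * 100 = 50.8%

50.8


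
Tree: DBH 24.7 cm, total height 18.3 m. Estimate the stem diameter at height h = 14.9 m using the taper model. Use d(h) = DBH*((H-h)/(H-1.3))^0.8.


Taper: d(h) = DBH * ((H - h) / (H - 1.3))^0.8
Numerator = H - h = 18.3 - 14.9 = 3.4 m
Denominator = H - 1.3 = 18.3 - 1.3 = 17.0 m
Ratio = 3.4 / 17.0 = 0.2
d = 24.7 * 0.2^0.8 = 6.8 cm

6.8


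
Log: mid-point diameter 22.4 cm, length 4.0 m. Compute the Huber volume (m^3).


Huber: V = Am * L,  Am = pi*(Dm/200)^2
Am = pi*(22.4/200)^2 = 0.039408 m^2
V = 0.039408*4.0 = 0.1576 m^3

0.1576


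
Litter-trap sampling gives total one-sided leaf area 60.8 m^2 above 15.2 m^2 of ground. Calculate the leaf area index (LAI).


Formula: LAI = total leaf area / ground area  (dimensionless)
LAI = 60.8 m^2 / 15.2 m^2
LAI = 4.0

4.0


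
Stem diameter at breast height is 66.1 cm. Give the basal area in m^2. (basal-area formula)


Formula: BA = pi * (DBH/2)^2 / 10000  (cm^2 to m^2)
Radius = DBH/2 = 66.1/2 = 33.05 cm
BA = pi * 33.05^2 / 10000
   = 3431.5695 cm^2 / 10000
   = 0.3432 m^2

0.3432


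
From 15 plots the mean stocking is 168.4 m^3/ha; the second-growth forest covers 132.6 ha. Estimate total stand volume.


Formula: Total Volume = Mean Volume per ha * Total Area
Total Volume = 168.4 m^3/ha * 132.6 ha
Total Volume = 22330 m^3

22330


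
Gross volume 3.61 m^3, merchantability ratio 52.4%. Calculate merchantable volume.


Formula: MV = V_total * (merchantable_pct / 100)
Merchantable fraction = 52.4% / 100 = 0.524
MV = 3.61 m^3 * 0.524 = 1.892 m^3

1.892


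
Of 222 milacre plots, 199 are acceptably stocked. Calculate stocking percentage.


Formula: Stocking % = stocked plots / total plots * 100
Stocking = 199 / 222 * 100
Stocking = 0.8964 * 100 = 89.6%

89.6


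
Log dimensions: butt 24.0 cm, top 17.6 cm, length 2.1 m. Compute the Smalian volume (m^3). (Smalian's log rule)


Smalian: V = (A1 + A2)/2 * L,  A = pi*(D/200)^2
A1 = pi*(24.0/200)^2 = 0.045239 m^2
A2 = pi*(17.6/200)^2 = 0.024328 m^2
V = (0.045239+0.024328)/2*2.1 = 0.073 m^3

0.073


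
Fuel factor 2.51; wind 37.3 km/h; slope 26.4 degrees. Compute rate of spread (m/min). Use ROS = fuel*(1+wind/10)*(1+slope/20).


Formula: ROS = fuel * (1 + wind/10) * (1 + slope/20)
Wind factor = 1 + 37.3/10 = 4.73
Slope factor = 1 + 26.4/20 = 2.32
ROS = 2.51 * 4.73 * 2.32 = 27.54 m/min

27.54


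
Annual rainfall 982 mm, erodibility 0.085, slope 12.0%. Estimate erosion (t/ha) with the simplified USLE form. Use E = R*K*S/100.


Formula: E = R * K * S / 100  (simplified USLE)
R * K = 982 * 0.085 = 83.47
E = 83.47 * 12.0 / 100 = 10.02 t/ha

10.02


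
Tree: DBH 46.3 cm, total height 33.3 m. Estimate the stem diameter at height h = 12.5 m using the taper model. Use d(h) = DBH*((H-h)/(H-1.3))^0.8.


Taper: d(h) = DBH * ((H - h) / (H - 1.3))^0.8
Numerator = H - h = 33.3 - 12.5 = 20.8 m
Denominator = H - 1.3 = 33.3 - 1.3 = 32.0 m
Ratio = 20.8 / 32.0 = 0.65
d = 46.3 * 0.65^0.8 = 32.8 cm

32.8


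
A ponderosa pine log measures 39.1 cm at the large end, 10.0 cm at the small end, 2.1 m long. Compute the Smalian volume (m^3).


Smalian: V = (A1 + A2)/2 * L,  A = pi*(D/200)^2
A1 = pi*(39.1/200)^2 = 0.120072 m^2
A2 = pi*(10.0/200)^2 = 0.007854 m^2
V = (0.120072+0.007854)/2*2.1 = 0.1343 m^3

0.1343


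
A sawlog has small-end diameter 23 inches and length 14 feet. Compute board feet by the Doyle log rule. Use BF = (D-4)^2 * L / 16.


Doyle: BF = (D - 4)^2 * L / 16
Adjusted diameter = 23 - 4 = 19 in
(D-4)^2 = 19^2 = 361
BF = 361 * 14 / 16 = 316 BF

316


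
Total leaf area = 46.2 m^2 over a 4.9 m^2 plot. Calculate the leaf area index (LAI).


Formula: LAI = total leaf area / ground area  (dimensionless)
LAI = 46.2 m^2 / 4.9 m^2
LAI = 9.43

9.43


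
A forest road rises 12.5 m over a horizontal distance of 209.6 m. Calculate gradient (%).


Formula: Gradient = rise / run * 100
Gradient = 12.5 / 209.6 * 100 = 6.0%

6.0


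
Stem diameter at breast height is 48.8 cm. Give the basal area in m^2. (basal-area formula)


Formula: BA = pi * (DBH/2)^2 / 10000  (cm^2 to m^2)
Radius = DBH/2 = 48.8/2 = 24.4 cm
BA = pi * 24.4^2 / 10000
   = 1870.3786 cm^2 / 10000
   = 0.187 m^2

0.187


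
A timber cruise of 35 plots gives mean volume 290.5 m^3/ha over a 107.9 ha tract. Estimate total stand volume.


Formula: Total Volume = Mean Volume per ha * Total Area
Total Volume = 290.5 m^3/ha * 107.9 ha
Total Volume = 31345 m^3

31345


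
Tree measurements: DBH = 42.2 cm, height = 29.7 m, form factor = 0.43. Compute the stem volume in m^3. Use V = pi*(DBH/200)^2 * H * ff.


Formula: V = pi * (DBH/200)^2 * H * ff
Radius = DBH/200 = 42.2/200 = 0.211 m
Radius^2 = 0.211^2 = 0.044521 m^2
V = pi * 0.044521 * 29.7 * 0.43
V = 1.786 m^3

1.786


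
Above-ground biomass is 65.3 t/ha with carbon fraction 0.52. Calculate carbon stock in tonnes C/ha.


Formula: Carbon Stock = Biomass * Carbon Fraction
C = 65.3 t/ha * 0.52
C = 34.0 t C/ha

34.0


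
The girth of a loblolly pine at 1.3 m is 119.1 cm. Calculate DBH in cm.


Formula: DBH = C / pi
DBH = 119.1 / pi
pi = 3.14159...
DBH = 37.9 cm

37.9


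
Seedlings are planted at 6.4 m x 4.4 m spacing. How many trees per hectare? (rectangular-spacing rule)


Formula: TPH = 10000 m^2/ha / (spacing_x * spacing_y)
Area per tree = 6.4 m * 4.4 m = 28.16 m^2
TPH = 10000 / 28.16 = 355 trees/ha

355


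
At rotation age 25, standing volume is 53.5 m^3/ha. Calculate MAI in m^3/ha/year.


Formula: MAI = Total Volume / Stand Age
MAI = 53.5 m^3/ha / 25 years
MAI = 2.14 m^3/ha/year

2.14


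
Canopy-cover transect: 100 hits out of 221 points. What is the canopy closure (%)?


Formula: Canopy closure = covered points / total points * 100
Closure = 100 / 221 * 100
Closure = 0.4525 * 100 = 45.2%

45.2


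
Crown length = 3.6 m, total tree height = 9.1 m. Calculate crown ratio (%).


Formula: Crown Ratio = (Crown Length / Total Height) * 100
CR = (3.6 m / 9.1 m) * 100
CR = 0.3956 * 100 = 39.6%

39.6


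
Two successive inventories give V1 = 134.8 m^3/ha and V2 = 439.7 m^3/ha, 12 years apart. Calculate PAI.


Formula: PAI = (V_T2 - V_T1) / (T2 - T1)
Volume increment = 439.7 - 134.8 = 304.9 m^3/ha
PAI = 304.9 / 12 = 25.41 m^3/ha/year

25.41


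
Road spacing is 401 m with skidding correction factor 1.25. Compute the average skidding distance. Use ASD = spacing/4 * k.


Formula: ASD = (spacing / 4) * correction
Uncorrected distance = spacing / 4 = 401 / 4 = 100.25 m
ASD = 100.25 * 1.25 = 125 m

125


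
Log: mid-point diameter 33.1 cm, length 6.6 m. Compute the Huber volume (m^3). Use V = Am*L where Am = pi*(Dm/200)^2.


Huber: V = Am * L,  Am = pi*(Dm/200)^2
Am = pi*(33.1/200)^2 = 0.086049 m^2
V = 0.086049*6.6 = 0.5679 m^3

0.5679


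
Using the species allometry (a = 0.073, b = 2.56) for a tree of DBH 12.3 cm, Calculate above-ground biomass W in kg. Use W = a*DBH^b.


Formula: W = a * DBH^b  (allometric power law)
DBH^b = 12.3^2.56 = 616.8181
W = 0.073 * 616.8181 = 45.0 kg

45.0


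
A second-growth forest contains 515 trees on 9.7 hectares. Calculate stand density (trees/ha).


Formula: Stand Density = N_trees / Area_ha
Density = 515 trees / 9.7 ha
Density = 53 trees/ha

53


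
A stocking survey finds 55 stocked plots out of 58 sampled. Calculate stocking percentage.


Formula: Stocking % = stocked plots / total plots * 100
Stocking = 55 / 58 * 100
Stocking = 0.9483 * 100 = 94.8%

94.8


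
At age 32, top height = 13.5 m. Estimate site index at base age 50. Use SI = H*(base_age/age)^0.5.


Formula: SI = H_dom * (base_age / age)^0.5
Age ratio = 50 / 32 = 1.5625
sqrt(age_ratio) = 1.25
SI = 13.5 * 1.25 = 16.9 m

16.9


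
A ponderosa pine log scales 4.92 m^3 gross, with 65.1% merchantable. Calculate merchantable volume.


Formula: MV = V_total * (merchantable_pct / 100)
Merchantable fraction = 65.1% / 100 = 0.651
MV = 4.92 m^3 * 0.651 = 3.203 m^3

3.203


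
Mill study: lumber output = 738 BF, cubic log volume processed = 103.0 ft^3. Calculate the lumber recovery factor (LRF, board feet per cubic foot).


Formula: LRF = Lumber Output (BF) / Log Input (ft^3)
LRF = 738 BF / 103.0 ft^3
LRF = 7.17 BF/ft^3

7.17


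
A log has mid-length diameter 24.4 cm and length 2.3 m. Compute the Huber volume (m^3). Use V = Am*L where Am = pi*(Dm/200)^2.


Huber: V = Am * L,  Am = pi*(Dm/200)^2
Am = pi*(24.4/200)^2 = 0.046759 m^2
V = 0.046759*2.3 = 0.1075 m^3

0.1075


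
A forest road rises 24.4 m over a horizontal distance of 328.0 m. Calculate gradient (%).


Formula: Gradient = rise / run * 100
Gradient = 24.4 / 328.0 * 100 = 7.4%

7.4


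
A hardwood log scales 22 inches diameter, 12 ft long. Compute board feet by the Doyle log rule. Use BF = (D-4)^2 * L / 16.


Doyle: BF = (D - 4)^2 * L / 16
Adjusted diameter = 22 - 4 = 18 in
(D-4)^2 = 18^2 = 324
BF = 324 * 12 / 16 = 243 BF

243


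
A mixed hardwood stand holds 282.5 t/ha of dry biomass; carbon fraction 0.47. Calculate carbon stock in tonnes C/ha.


Formula: Carbon Stock = Biomass * Carbon Fraction
C = 282.5 t/ha * 0.47
C = 132.8 t C/ha

132.8


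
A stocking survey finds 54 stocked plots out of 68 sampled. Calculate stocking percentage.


Formula: Stocking % = stocked plots / total plots * 100
Stocking = 54 / 68 * 100
Stocking = 0.7941 * 100 = 79.4%

79.4


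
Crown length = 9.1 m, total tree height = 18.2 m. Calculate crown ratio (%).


Formula: Crown Ratio = (Crown Length / Total Height) * 100
CR = (9.1 m / 18.2 m) * 100
CR = 0.5 * 100 = 50.0%

50.0


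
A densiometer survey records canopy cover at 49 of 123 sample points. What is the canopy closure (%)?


Formula: Canopy closure = covered points / total points * 100
Closure = 49 / 123 * 100
Closure = 0.3984 * 100 = 39.8%

39.8


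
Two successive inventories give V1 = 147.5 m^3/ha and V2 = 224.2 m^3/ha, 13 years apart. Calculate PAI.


Formula: PAI = (V_T2 - V_T1) / (T2 - T1)
Volume increment = 224.2 - 147.5 = 76.7 m^3/ha
PAI = 76.7 / 13 = 5.9 m^3/ha/year

5.9


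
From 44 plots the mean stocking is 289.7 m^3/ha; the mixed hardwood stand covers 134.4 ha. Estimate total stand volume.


Formula: Total Volume = Mean Volume per ha * Total Area
Total Volume = 289.7 m^3/ha * 134.4 ha
Total Volume = 38936 m^3

38936


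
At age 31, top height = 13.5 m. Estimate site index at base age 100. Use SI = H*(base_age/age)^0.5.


Formula: SI = H_dom * (base_age / age)^0.5
Age ratio = 100 / 31 = 3.22581
sqrt(age_ratio) = 1.79605
SI = 13.5 * 1.79605 = 24.2 m

24.2


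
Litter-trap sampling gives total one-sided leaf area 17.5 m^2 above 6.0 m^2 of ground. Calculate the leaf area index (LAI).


Formula: LAI = total leaf area / ground area  (dimensionless)
LAI = 17.5 m^2 / 6.0 m^2
LAI = 2.92

2.92


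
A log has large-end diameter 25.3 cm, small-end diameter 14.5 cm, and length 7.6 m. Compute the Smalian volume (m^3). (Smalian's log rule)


Smalian: V = (A1 + A2)/2 * L,  A = pi*(D/200)^2
A1 = pi*(25.3/200)^2 = 0.050273 m^2
A2 = pi*(14.5/200)^2 = 0.016513 m^2
V = (0.050273+0.016513)/2*7.6 = 0.2538 m^3

0.2538


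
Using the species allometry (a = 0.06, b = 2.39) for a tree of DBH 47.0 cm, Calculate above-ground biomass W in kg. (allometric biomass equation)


Formula: W = a * DBH^b  (allometric power law)
DBH^b = 47.0^2.39 = 9915.4831
W = 0.06 * 9915.4831 = 594.9 kg

594.9


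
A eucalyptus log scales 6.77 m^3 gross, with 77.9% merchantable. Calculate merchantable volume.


Formula: MV = V_total * (merchantable_pct / 100)
Merchantable fraction = 77.9% / 100 = 0.779
MV = 6.77 m^3 * 0.779 = 5.274 m^3

5.274


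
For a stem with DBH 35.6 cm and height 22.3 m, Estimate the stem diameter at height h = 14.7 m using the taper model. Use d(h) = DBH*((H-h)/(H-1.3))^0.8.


Taper: d(h) = DBH * ((H - h) / (H - 1.3))^0.8
Numerator = H - h = 22.3 - 14.7 = 7.6 m
Denominator = H - 1.3 = 22.3 - 1.3 = 21.0 m
Ratio = 7.6 / 21.0 = 0.3619
d = 35.6 * 0.3619^0.8 = 15.8 cm

15.8


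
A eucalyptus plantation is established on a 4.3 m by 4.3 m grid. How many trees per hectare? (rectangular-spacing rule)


Formula: TPH = 10000 m^2/ha / (spacing_x * spacing_y)
Area per tree = 4.3 m * 4.3 m = 18.49 m^2
TPH = 10000 / 18.49 = 541 trees/ha

541


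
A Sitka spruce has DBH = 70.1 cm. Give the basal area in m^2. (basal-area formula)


Formula: BA = pi * (DBH/2)^2 / 10000  (cm^2 to m^2)
Radius = DBH/2 = 70.1/2 = 35.05 cm
BA = pi * 35.05^2 / 10000
   = 3859.4544 cm^2 / 10000
   = 0.3859 m^2

0.3859


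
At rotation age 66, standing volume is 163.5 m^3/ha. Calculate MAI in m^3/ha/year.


Formula: MAI = Total Volume / Stand Age
MAI = 163.5 m^3/ha / 66 years
MAI = 2.48 m^3/ha/year

2.48


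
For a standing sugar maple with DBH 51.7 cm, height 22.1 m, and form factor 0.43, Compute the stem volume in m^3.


Formula: V = pi * (DBH/200)^2 * H * ff
Radius = DBH/200 = 51.7/200 = 0.2585 m
Radius^2 = 0.2585^2 = 0.06682225 m^2
V = pi * 0.06682225 * 22.1 * 0.43
V = 1.995 m^3

1.995


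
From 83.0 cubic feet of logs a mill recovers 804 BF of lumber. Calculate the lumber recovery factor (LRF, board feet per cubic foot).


Formula: LRF = Lumber Output (BF) / Log Input (ft^3)
LRF = 804 BF / 83.0 ft^3
LRF = 9.69 BF/ft^3

9.69


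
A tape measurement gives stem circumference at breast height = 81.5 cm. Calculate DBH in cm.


Formula: DBH = C / pi
DBH = 81.5 / pi
pi = 3.14159...
DBH = 25.9 cm

25.9


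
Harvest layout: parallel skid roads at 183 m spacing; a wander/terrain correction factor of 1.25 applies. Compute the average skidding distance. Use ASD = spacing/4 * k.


Formula: ASD = (spacing / 4) * correction
Uncorrected distance = spacing / 4 = 183 / 4 = 45.75 m
ASD = 45.75 * 1.25 = 57 m

57


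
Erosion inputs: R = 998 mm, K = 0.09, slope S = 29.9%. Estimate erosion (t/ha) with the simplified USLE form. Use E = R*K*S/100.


Formula: E = R * K * S / 100  (simplified USLE)
R * K = 998 * 0.09 = 89.82
E = 89.82 * 29.9 / 100 = 26.86 t/ha

26.86


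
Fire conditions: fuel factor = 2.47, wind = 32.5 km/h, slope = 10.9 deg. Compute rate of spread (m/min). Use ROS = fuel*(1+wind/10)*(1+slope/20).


Formula: ROS = fuel * (1 + wind/10) * (1 + slope/20)
Wind factor = 1 + 32.5/10 = 4.25
Slope factor = 1 + 10.9/20 = 1.545
ROS = 2.47 * 4.25 * 1.545 = 16.22 m/min

16.22


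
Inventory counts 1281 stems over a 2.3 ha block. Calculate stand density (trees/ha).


Formula: Stand Density = N_trees / Area_ha
Density = 1281 trees / 2.3 ha
Density = 557 trees/ha

557


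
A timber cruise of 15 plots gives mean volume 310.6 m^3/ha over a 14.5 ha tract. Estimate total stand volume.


Formula: Total Volume = Mean Volume per ha * Total Area
Total Volume = 310.6 m^3/ha * 14.5 ha
Total Volume = 4504 m^3

4504


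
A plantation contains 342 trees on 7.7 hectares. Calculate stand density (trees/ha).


Formula: Stand Density = N_trees / Area_ha
Density = 342 trees / 7.7 ha
Density = 44 trees/ha

44


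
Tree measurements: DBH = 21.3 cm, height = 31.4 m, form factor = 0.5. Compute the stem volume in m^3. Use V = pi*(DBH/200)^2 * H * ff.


Formula: V = pi * (DBH/200)^2 * H * ff
Radius = DBH/200 = 21.3/200 = 0.1065 m
Radius^2 = 0.1065^2 = 0.01134225 m^2
V = pi * 0.01134225 * 31.4 * 0.5
V = 0.559 m^3

0.559


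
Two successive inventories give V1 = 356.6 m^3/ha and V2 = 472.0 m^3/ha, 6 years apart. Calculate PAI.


Formula: PAI = (V_T2 - V_T1) / (T2 - T1)
Volume increment = 472.0 - 356.6 = 115.4 m^3/ha
PAI = 115.4 / 6 = 19.23 m^3/ha/year

19.23


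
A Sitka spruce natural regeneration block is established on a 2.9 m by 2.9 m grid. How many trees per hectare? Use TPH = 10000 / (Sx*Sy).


Formula: TPH = 10000 m^2/ha / (spacing_x * spacing_y)
Area per tree = 2.9 m * 2.9 m = 8.41 m^2
TPH = 10000 / 8.41 = 1189 trees/ha

1189


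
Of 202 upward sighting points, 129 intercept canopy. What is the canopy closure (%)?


Formula: Canopy closure = covered points / total points * 100
Closure = 129 / 202 * 100
Closure = 0.6386 * 100 = 63.9%

63.9


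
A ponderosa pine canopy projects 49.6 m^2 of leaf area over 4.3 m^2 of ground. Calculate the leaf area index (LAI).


Formula: LAI = total leaf area / ground area  (dimensionless)
LAI = 49.6 m^2 / 4.3 m^2
LAI = 11.53

11.53


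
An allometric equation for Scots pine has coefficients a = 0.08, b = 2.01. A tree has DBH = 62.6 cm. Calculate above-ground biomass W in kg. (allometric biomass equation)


Formula: W = a * DBH^b  (allometric power law)
DBH^b = 62.6^2.01 = 4084.2697
W = 0.08 * 4084.2697 = 326.7 kg

326.7


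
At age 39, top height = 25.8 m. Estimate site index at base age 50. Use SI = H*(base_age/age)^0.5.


Formula: SI = H_dom * (base_age / age)^0.5
Age ratio = 50 / 39 = 1.28205
sqrt(age_ratio) = 1.13228
SI = 25.8 * 1.13228 = 29.2 m

29.2


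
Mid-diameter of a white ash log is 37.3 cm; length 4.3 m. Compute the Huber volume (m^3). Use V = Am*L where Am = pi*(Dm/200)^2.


Huber: V = Am * L,  Am = pi*(Dm/200)^2
Am = pi*(37.3/200)^2 = 0.109272 m^2
V = 0.109272*4.3 = 0.4699 m^3

0.4699
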